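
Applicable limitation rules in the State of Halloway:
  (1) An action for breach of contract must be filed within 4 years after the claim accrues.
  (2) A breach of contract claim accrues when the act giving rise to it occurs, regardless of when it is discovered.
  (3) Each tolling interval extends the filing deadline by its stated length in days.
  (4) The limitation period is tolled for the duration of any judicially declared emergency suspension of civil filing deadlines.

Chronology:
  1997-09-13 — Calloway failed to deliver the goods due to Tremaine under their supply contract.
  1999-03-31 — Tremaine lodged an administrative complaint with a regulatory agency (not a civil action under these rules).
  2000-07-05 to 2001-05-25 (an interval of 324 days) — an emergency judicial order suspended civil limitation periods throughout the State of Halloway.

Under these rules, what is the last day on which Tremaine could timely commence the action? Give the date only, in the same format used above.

The claim accrued on 1997-09-13, when the wrongful act occurred.
The untolled deadline — 4 years after 1997-09-13 — is 2001-09-13.
The period was tolled for 324 days by the emergency suspension of filing deadlines (2000-07-05 to 2001-05-25), pushing the deadline to 2002-08-03.
Nothing else in the chronology tolls or restarts the period.

2002-08-03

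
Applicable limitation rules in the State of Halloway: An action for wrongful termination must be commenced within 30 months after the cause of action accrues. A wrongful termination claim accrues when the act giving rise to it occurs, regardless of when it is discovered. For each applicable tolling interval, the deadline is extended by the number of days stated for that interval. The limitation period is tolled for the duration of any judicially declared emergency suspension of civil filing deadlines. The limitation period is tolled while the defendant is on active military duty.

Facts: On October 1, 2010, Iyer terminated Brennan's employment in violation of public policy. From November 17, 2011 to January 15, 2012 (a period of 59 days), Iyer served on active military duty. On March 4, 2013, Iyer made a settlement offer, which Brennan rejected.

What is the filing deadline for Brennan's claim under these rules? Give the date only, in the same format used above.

The cause of action accrued on October 1, 2010, the date of the act.
30 months from October 1, 2010 is April 1, 2013.
The period was tolled for 59 days by the defendant's active military service (November 17, 2011 to January 15, 2012), pushing the deadline to May 30, 2013.
None of the other events listed affects the running of the period under the stated rules.

May 30, 2013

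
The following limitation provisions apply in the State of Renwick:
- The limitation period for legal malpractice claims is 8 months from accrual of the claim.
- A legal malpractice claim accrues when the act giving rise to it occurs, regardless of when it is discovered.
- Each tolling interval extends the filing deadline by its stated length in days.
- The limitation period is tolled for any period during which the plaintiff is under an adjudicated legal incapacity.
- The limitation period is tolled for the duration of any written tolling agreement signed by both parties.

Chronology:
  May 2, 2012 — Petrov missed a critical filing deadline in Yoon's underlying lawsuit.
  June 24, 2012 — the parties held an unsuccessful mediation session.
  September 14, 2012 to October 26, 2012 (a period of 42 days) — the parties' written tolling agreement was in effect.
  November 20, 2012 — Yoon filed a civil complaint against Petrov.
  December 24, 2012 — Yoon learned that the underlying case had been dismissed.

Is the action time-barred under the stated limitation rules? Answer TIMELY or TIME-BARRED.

TIMELY

Because the rule ties accrual to occurrence, the claim accrued on May 2, 2012, not on the December 24, 2012 discovery date.
The untolled deadline — 8 months after May 2, 2012 — is January 2, 2013.
The written tolling agreement from September 14, 2012 to October 26, 2012 tolled the period for 42 days, extending the deadline to February 13, 2013.
The other events in the timeline have no effect on the limitation period under the stated rules.
Yoon filed on November 20, 2012, before the February 13, 2013 deadline, so the action is timely.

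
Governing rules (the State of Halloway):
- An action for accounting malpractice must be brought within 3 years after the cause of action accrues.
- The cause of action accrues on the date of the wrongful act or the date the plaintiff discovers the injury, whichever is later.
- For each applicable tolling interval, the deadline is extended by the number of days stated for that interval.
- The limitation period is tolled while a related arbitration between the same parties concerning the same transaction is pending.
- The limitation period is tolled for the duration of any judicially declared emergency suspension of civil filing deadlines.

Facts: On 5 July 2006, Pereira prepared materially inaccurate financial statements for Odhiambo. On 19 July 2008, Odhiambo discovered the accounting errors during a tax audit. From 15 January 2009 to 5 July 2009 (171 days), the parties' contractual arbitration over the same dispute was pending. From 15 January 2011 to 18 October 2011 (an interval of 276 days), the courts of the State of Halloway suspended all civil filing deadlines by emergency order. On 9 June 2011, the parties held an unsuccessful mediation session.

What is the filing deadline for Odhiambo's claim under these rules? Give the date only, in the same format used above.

Taking the later of the act (5 July 2006) and discovery (19 July 2008), the claim accrued on 19 July 2008.
3 years from 19 July 2008 is 19 July 2011.
Because the pending related arbitration ran from 15 January 2009 to 5 July 2009, the deadline is extended by 171 days to 6 January 2012.
The period was tolled for 276 days by the emergency suspension of filing deadlines (15 January 2011 to 18 October 2011), pushing the deadline to 8 October 2012.
The other events in the timeline have no effect on the limitation period under the stated rules.

8 October 2012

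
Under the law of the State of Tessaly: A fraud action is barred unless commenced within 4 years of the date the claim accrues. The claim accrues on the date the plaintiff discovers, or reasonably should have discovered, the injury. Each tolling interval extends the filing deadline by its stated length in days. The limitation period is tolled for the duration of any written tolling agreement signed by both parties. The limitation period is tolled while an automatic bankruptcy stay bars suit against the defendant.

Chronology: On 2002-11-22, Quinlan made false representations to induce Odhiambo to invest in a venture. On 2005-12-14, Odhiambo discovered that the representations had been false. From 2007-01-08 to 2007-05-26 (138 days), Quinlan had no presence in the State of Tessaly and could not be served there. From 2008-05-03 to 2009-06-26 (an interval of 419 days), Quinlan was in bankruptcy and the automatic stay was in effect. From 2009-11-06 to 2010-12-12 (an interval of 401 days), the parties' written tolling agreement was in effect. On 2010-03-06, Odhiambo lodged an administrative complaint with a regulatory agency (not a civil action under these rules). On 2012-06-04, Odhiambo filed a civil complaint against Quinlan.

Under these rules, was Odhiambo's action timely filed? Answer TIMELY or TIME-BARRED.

Accrual is tied to discovery, so the period began on 2005-12-14 rather than on 2002-11-22 when the act occurred.
The untolled deadline — 4 years after 2005-12-14 — is 2009-12-14.
Because the automatic bankruptcy stay ran from 2008-05-03 to 2009-06-26, the deadline is extended by 419 days to 2011-02-06.
Because the written tolling agreement ran from 2009-11-06 to 2010-12-12, the deadline is extended by 401 days to 2012-03-13.
Although the defendant's absence ran from 2007-01-08 to 2007-05-26, the stated rules do not make that a tolling event, so it is disregarded.
Nothing else in the chronology tolls or restarts the period.
Odhiambo filed on 2012-06-04, after the 2012-03-13 deadline, so the action is time-barred.

TIME-BARRED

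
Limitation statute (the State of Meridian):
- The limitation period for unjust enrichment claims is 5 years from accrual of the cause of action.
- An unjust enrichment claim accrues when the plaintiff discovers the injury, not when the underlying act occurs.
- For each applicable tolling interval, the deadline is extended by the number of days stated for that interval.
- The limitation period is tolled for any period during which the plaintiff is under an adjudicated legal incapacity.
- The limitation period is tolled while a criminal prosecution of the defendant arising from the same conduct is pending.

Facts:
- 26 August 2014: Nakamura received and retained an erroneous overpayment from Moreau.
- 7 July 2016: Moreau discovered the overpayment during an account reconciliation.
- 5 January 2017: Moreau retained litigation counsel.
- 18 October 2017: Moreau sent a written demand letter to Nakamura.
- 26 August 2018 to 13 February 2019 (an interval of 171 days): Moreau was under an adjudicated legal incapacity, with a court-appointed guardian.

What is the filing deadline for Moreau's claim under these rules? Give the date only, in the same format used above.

Accrual is tied to discovery, so the period began on 7 July 2016 rather than on 26 August 2014 when the act occurred.
The untolled deadline — 5 years after 7 July 2016 — is 7 July 2021.
The period was tolled for 171 days by the plaintiff's legal incapacity (26 August 2018 to 13 February 2019), pushing the deadline to 25 December 2021.
None of the other events listed affects the running of the period under the stated rules.

25 December 2021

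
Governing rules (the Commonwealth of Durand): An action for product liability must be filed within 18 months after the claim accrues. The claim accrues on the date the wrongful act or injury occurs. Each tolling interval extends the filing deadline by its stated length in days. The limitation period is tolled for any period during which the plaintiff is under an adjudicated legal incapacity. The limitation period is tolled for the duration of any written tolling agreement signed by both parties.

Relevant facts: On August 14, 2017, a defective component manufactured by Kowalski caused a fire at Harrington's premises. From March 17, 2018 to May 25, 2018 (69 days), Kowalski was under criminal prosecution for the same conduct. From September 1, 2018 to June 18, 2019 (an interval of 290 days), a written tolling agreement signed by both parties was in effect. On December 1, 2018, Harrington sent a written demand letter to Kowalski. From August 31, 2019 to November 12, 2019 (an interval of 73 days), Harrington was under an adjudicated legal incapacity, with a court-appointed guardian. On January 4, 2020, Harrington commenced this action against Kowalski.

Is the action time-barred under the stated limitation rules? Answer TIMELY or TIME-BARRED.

The claim accrued on August 14, 2017, when the wrongful act occurred.
Adding the 18 months base period to August 14, 2017 gives a deadline of February 14, 2019, before any tolling.
Because the written tolling agreement ran from September 1, 2018 to June 18, 2019, the deadline is extended by 290 days to December 1, 2019.
The plaintiff's legal incapacity from August 31, 2019 to November 12, 2019 tolled the period for 73 days, extending the deadline to February 12, 2020.
The pending criminal prosecution from March 17, 2018 to May 25, 2018 does not toll the period, because no stated rule makes a criminal prosecution a tolling event.
Nothing else in the chronology tolls or restarts the period.
The January 4, 2020 filing precedes the February 12, 2020 deadline; the claim is timely.

TIMELY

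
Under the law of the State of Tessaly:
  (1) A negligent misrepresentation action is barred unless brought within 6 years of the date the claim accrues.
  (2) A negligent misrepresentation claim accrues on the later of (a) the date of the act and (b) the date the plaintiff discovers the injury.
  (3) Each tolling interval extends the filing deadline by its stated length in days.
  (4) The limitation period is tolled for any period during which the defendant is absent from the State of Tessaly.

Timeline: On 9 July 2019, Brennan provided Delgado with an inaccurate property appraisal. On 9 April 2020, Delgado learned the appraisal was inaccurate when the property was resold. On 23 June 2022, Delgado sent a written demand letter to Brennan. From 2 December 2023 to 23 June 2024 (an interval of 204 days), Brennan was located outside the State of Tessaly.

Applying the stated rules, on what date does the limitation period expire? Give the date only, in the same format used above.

Because discovery on 9 April 2020 post-dates the 9 July 2019 act, accrual under the later-of rule falls on 9 April 2020.
6 years from 9 April 2020 is 9 April 2026.
The period was tolled for 204 days by the defendant's absence from the jurisdiction (2 December 2023 to 23 June 2024), pushing the deadline to 30 October 2026.
None of the other events listed affects the running of the period under the stated rules.

30 October 2026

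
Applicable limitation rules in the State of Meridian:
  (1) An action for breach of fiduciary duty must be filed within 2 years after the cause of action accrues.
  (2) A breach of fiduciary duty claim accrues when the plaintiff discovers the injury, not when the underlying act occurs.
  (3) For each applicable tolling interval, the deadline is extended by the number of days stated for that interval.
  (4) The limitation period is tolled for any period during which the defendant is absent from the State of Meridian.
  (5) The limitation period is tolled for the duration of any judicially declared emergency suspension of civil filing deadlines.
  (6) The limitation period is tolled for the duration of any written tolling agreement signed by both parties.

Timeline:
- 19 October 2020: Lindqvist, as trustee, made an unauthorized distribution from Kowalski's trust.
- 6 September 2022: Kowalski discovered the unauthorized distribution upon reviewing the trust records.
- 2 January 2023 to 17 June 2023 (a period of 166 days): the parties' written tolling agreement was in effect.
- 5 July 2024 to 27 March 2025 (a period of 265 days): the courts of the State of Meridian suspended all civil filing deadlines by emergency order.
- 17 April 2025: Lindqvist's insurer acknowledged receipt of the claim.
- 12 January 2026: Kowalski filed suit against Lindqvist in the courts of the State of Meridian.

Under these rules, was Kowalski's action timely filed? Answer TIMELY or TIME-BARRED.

TIME-BARRED

The claim did not accrue until Kowalski discovered the injury on 6 September 2022; the 19 October 2020 act date does not start the clock under the stated rule.
2 years from 6 September 2022 is 6 September 2024.
The period was tolled for 166 days by the written tolling agreement (2 January 2023 to 17 June 2023), pushing the deadline to 19 February 2025.
The period was tolled for 265 days by the emergency suspension of filing deadlines (5 July 2024 to 27 March 2025), pushing the deadline to 11 November 2025.
Nothing else in the chronology tolls or restarts the period.
Kowalski filed on 12 January 2026, after the 11 November 2025 deadline, so the action is time-barred.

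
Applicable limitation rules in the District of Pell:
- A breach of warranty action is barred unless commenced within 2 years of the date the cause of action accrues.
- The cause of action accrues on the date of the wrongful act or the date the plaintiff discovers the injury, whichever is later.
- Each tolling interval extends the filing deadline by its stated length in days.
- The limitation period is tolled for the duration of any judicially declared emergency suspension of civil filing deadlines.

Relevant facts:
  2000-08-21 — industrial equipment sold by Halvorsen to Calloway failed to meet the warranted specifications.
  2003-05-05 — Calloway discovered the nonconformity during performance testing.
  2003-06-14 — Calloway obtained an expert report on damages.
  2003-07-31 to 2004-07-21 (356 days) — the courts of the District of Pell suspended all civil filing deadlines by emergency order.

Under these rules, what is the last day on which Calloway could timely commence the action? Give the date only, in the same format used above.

2006-04-26

The claim accrued on 2003-05-05 — the later of the 2000-08-21 act and the 2003-05-05 discovery.
The untolled deadline — 2 years after 2003-05-05 — is 2005-05-05.
The period was tolled for 356 days by the emergency suspension of filing deadlines (2003-07-31 to 2004-07-21), pushing the deadline to 2006-04-26.
Nothing else in the chronology tolls or restarts the period.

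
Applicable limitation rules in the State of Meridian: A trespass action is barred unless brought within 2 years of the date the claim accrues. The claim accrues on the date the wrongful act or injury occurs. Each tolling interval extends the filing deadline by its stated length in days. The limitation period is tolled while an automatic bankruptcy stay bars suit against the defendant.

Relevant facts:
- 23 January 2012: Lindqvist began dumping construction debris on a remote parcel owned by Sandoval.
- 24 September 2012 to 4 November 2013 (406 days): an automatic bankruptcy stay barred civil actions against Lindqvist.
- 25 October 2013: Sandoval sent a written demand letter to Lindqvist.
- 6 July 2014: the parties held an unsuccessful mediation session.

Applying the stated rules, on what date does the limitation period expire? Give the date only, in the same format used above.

5 March 2015

The claim accrued on 23 January 2012, when the wrongful act occurred.
The untolled deadline — 2 years after 23 January 2012 — is 23 January 2014.
The period was tolled for 406 days by the automatic bankruptcy stay (24 September 2012 to 4 November 2013), pushing the deadline to 5 March 2015.
The other events in the timeline have no effect on the limitation period under the stated rules.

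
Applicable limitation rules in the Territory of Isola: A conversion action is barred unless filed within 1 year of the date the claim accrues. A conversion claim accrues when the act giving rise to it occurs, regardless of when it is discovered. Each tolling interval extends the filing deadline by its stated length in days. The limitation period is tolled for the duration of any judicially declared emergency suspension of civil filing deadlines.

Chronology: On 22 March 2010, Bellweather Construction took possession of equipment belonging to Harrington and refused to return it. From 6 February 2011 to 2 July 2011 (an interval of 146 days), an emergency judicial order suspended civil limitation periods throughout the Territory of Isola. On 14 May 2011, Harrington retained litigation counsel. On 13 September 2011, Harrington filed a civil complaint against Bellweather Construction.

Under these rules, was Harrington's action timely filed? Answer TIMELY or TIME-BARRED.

TIME-BARRED

The claim accrued on 22 March 2010, when the wrongful act occurred.
Adding the 1 year base period to 22 March 2010 gives a deadline of 22 March 2011, before any tolling.
The period was tolled for 146 days by the emergency suspension of filing deadlines (6 February 2011 to 2 July 2011), pushing the deadline to 15 August 2011.
Nothing else in the chronology tolls or restarts the period.
Harrington filed on 13 September 2011, after the 15 August 2011 deadline, so the action is time-barred.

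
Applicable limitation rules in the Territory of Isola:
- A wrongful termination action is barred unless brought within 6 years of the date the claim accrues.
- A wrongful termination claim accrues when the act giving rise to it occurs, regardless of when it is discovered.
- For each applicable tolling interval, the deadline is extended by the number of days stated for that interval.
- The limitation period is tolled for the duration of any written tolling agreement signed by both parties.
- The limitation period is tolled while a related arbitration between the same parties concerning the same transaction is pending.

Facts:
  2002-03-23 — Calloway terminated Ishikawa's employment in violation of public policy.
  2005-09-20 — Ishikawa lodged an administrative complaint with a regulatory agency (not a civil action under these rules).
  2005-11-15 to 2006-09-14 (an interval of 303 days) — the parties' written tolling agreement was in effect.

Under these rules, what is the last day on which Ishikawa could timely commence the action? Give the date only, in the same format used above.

The claim accrued on 2002-03-23, when the wrongful act occurred.
Adding the 6 years base period to 2002-03-23 gives a deadline of 2008-03-23, before any tolling.
The period was tolled for 303 days by the written tolling agreement (2005-11-15 to 2006-09-14), pushing the deadline to 2009-01-20.
None of the other events listed affects the running of the period under the stated rules.

2009-01-20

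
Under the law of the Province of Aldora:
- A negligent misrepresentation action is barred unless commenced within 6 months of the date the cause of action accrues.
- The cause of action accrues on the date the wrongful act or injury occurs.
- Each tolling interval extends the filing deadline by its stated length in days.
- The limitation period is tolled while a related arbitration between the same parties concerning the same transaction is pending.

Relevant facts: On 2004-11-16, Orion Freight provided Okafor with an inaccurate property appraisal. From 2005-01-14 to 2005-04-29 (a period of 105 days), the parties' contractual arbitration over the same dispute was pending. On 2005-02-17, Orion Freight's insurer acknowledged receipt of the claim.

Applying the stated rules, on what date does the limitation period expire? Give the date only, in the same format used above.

The cause of action accrued on 2004-11-16, the date of the act.
Adding the 6 months base period to 2004-11-16 gives a deadline of 2005-05-16, before any tolling.
The pending related arbitration from 2005-01-14 to 2005-04-29 tolled the period for 105 days, extending the deadline to 2005-08-29.
The other events in the timeline have no effect on the limitation period under the stated rules.

2005-08-29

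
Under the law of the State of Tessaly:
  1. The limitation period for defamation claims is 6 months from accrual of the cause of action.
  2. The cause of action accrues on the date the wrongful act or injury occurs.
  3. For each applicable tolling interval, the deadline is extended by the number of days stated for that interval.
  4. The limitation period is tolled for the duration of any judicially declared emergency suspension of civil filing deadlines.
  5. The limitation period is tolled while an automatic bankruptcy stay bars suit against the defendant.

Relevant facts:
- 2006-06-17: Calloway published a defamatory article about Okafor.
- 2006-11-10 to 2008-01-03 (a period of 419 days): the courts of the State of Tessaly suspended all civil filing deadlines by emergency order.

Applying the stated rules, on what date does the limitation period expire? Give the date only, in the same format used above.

2008-02-09

The limitation period began to run on 2006-06-17.
6 months from 2006-06-17 is 2006-12-17.
The emergency suspension of filing deadlines from 2006-11-10 to 2008-01-03 tolled the period for 419 days, extending the deadline to 2008-02-09.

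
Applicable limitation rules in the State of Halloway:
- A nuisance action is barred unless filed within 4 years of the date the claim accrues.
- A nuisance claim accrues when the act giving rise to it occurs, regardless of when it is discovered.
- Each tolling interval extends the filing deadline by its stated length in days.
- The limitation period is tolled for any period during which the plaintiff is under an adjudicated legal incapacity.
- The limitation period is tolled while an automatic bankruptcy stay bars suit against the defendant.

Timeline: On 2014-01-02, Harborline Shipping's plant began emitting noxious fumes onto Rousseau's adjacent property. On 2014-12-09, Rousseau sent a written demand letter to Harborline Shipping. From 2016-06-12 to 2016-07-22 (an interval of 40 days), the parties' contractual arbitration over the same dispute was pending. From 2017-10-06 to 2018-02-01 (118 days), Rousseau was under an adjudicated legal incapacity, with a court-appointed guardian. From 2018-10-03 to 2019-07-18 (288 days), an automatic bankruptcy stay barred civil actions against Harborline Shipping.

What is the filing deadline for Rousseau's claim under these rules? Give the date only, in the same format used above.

2018-04-30

The limitation period began to run on 2014-01-02.
4 years from 2014-01-02 is 2018-01-02.
Because the plaintiff's legal incapacity ran from 2017-10-06 to 2018-02-01, the deadline is extended by 118 days to 2018-04-30.
The automatic bankruptcy stay from 2018-10-03 to 2019-07-18 began after the period had already run on 2018-04-30, so it has no tolling effect.
The pending related arbitration from 2016-06-12 to 2016-07-22 does not toll the period, because no stated rule makes a pending arbitration a tolling event.
None of the other events listed affects the running of the period under the stated rules.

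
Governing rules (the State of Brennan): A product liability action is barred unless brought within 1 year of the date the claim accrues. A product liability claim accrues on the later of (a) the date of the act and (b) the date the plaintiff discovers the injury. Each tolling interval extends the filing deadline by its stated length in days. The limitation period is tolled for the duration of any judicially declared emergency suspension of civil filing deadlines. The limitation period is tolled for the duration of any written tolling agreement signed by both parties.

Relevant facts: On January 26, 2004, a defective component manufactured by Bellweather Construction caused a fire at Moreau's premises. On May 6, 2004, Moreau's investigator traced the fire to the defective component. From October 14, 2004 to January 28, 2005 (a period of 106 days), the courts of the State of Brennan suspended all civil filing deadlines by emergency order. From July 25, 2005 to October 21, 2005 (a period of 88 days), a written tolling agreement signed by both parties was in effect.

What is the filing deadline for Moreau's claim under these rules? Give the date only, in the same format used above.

The claim accrued on May 6, 2004 — the later of the January 26, 2004 act and the May 6, 2004 discovery.
Adding the 1 year base period to May 6, 2004 gives a deadline of May 6, 2005, before any tolling.
The emergency suspension of filing deadlines from October 14, 2004 to January 28, 2005 tolled the period for 106 days, extending the deadline to August 20, 2005.
The period was tolled for 88 days by the written tolling agreement (July 25, 2005 to October 21, 2005), pushing the deadline to November 16, 2005.

November 16, 2005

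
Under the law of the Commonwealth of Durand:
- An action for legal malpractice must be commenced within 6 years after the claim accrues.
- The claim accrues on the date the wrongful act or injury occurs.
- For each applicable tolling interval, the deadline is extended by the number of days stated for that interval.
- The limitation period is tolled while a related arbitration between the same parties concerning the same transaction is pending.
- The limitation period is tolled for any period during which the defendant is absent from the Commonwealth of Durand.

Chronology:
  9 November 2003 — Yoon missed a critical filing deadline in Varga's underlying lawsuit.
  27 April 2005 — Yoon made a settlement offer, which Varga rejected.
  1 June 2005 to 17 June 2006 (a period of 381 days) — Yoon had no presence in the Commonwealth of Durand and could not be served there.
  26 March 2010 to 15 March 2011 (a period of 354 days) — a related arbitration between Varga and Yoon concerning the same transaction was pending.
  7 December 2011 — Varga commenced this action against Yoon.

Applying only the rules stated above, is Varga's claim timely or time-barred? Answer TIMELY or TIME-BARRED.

The limitation period began to run on 9 November 2003.
The untolled deadline — 6 years after 9 November 2003 — is 9 November 2009.
The period was tolled for 381 days by the defendant's absence from the jurisdiction (1 June 2005 to 17 June 2006), pushing the deadline to 25 November 2010.
The period was tolled for 354 days by the pending related arbitration (26 March 2010 to 15 March 2011), pushing the deadline to 14 November 2011.
The other events in the timeline have no effect on the limitation period under the stated rules.
Filing on 7 December 2011 missed the 14 November 2011 deadline — the action is time-barred.

TIME-BARRED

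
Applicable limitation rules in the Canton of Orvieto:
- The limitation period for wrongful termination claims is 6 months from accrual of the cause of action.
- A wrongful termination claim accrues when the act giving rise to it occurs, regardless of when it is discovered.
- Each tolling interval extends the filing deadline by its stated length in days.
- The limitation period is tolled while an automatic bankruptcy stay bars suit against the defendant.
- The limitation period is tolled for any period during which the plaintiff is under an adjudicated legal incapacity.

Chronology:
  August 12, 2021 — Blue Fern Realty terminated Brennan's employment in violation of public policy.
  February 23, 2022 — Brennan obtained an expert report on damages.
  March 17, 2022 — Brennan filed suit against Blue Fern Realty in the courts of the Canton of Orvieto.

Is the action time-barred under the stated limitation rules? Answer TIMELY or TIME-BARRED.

TIME-BARRED

The limitation period began to run on August 12, 2021.
Adding the 6 months base period to August 12, 2021 gives a deadline of February 12, 2022, before any tolling.
The other events in the timeline have no effect on the limitation period under the stated rules.
The March 17, 2022 filing falls after the February 12, 2022 deadline; the claim is time-barred.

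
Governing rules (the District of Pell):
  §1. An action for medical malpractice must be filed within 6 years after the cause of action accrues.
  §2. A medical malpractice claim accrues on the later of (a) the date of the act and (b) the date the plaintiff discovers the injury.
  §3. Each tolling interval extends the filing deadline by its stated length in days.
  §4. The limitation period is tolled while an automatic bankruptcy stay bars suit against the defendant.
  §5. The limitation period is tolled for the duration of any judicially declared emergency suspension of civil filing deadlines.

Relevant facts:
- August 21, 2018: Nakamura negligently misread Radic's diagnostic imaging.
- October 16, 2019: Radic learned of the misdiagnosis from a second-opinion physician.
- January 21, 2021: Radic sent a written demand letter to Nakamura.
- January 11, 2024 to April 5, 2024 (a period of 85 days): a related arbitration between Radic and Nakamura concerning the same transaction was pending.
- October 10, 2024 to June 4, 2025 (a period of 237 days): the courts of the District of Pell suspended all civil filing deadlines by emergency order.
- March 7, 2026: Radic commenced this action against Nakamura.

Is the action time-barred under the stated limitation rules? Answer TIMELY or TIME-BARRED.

TIMELY

Taking the later of the act (August 21, 2018) and discovery (October 16, 2019), the claim accrued on October 16, 2019.
6 years from October 16, 2019 is October 16, 2025.
The period was tolled for 237 days by the emergency suspension of filing deadlines (October 10, 2024 to June 4, 2025), pushing the deadline to June 10, 2026.
The pending related arbitration from January 11, 2024 to April 5, 2024 does not toll the period, because no stated rule makes a pending arbitration a tolling event.
None of the other events listed affects the running of the period under the stated rules.
Filing on March 7, 2026 beat the June 10, 2026 deadline — the action is timely.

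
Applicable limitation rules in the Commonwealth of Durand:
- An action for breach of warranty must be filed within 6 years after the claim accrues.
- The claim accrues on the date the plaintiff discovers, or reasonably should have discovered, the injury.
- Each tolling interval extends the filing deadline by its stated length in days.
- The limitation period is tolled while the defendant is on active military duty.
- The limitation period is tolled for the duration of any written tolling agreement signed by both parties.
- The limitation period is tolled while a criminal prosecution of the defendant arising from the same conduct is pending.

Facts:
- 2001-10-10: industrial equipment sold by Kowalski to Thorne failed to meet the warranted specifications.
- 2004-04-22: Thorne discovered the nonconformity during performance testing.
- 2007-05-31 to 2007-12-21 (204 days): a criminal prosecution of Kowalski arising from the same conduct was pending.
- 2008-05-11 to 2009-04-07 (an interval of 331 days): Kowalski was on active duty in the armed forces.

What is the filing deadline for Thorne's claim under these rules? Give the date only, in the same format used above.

Accrual is tied to discovery, so the period began on 2004-04-22 rather than on 2001-10-10 when the act occurred.
6 years from 2004-04-22 is 2010-04-22.
The pending criminal prosecution from 2007-05-31 to 2007-12-21 tolled the period for 204 days, extending the deadline to 2010-11-12.
The period was tolled for 331 days by the defendant's active military service (2008-05-11 to 2009-04-07), pushing the deadline to 2011-10-09.

2011-10-09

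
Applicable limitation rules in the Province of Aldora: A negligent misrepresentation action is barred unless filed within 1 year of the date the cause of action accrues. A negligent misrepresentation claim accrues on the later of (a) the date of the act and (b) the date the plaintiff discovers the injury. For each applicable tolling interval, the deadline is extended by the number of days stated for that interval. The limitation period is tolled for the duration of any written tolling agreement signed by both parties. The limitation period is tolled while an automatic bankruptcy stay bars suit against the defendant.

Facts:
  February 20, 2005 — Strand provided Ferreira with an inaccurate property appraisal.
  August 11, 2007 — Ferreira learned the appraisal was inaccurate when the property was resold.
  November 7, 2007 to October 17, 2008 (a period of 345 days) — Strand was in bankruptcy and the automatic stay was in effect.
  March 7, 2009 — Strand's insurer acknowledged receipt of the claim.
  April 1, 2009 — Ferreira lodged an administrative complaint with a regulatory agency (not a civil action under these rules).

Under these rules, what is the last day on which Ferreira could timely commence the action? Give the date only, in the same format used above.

July 22, 2009

Because discovery on August 11, 2007 post-dates the February 20, 2005 act, accrual under the later-of rule falls on August 11, 2007.
The untolled deadline — 1 year after August 11, 2007 — is August 11, 2008.
The period was tolled for 345 days by the automatic bankruptcy stay (November 7, 2007 to October 17, 2008), pushing the deadline to July 22, 2009.
Nothing else in the chronology tolls or restarts the period.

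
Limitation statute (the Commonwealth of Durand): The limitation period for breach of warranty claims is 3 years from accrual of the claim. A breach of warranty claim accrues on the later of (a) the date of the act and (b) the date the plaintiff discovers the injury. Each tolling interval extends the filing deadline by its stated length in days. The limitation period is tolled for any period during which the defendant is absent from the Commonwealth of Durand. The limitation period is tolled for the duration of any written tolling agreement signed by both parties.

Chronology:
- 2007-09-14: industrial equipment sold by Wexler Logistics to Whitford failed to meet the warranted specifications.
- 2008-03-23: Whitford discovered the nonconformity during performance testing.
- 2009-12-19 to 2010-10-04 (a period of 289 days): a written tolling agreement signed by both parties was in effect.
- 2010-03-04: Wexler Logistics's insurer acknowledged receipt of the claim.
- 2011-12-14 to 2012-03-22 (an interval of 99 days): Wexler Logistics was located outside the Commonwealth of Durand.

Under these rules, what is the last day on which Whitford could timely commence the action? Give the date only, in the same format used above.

Because discovery on 2008-03-23 post-dates the 2007-09-14 act, accrual under the later-of rule falls on 2008-03-23.
3 years from 2008-03-23 is 2011-03-23.
The written tolling agreement from 2009-12-19 to 2010-10-04 tolled the period for 289 days, extending the deadline to 2012-01-06.
The defendant's absence from the jurisdiction from 2011-12-14 to 2012-03-22 tolled the period for 99 days, extending the deadline to 2012-04-14.
The other events in the timeline have no effect on the limitation period under the stated rules.

2012-04-14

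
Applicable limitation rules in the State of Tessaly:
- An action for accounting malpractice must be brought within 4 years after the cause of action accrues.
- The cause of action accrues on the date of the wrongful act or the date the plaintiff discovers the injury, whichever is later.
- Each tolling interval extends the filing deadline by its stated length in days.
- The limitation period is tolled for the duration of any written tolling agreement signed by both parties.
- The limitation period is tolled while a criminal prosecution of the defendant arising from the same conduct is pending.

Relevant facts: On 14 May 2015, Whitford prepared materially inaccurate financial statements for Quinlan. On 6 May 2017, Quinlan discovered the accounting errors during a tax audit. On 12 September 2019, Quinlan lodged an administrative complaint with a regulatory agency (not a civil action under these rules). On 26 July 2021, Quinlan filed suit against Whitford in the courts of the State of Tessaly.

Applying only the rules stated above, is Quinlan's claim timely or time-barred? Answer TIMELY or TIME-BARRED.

Because discovery on 6 May 2017 post-dates the 14 May 2015 act, accrual under the later-of rule falls on 6 May 2017.
The untolled deadline — 4 years after 6 May 2017 — is 6 May 2021.
The other events in the timeline have no effect on the limitation period under the stated rules.
Quinlan filed on 26 July 2021, after the 6 May 2021 deadline, so the action is time-barred.

TIME-BARRED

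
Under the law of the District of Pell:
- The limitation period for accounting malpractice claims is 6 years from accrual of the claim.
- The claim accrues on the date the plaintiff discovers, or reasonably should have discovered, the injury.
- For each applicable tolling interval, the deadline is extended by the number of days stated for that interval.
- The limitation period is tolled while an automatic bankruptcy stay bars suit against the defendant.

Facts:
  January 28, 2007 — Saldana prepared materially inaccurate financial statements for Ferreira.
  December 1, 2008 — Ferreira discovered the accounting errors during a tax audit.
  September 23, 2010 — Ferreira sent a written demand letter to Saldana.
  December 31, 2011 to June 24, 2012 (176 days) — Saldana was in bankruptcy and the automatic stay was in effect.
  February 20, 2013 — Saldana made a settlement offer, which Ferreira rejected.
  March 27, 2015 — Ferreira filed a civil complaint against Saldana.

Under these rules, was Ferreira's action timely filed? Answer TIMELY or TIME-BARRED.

TIMELY

The claim did not accrue until Ferreira discovered the injury on December 1, 2008; the January 28, 2007 act date does not start the clock under the stated rule.
6 years from December 1, 2008 is December 1, 2014.
The period was tolled for 176 days by the automatic bankruptcy stay (December 31, 2011 to June 24, 2012), pushing the deadline to May 26, 2015.
Nothing else in the chronology tolls or restarts the period.
Ferreira filed on March 27, 2015, before the May 26, 2015 deadline, so the action is timely.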